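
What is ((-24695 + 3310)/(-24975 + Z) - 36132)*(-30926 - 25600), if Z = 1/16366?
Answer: 834791476991025108/408740849 ≈ 2.0423e+9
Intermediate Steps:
Z = 1/16366 ≈ 6.1102e-5
((-24695 + 3310)/(-24975 + Z) - 36132)*(-30926 - 25600) = ((-24695 + 3310)/(-24975 + 1/16366) - 36132)*(-30926 - 25600) = (-21385/(-408740849/16366) - 36132)*(-56526) = (-21385*(-16366/408740849) - 36132)*(-56526) = (349986910/408740849 - 36132)*(-56526) = -14768274369158/408740849*(-56526) = 834791476991025108/408740849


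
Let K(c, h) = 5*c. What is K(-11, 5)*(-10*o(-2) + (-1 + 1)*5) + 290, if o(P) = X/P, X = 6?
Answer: -1360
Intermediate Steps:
o(P) = 6/P
K(-11, 5)*(-10*o(-2) + (-1 + 1)*5) + 290 = (5*(-11))*(-60/(-2) + (-1 + 1)*5) + 290 = -55*(-60*(-1)/2 + 0*5) + 290 = -55*(-10*(-3) + 0) + 290 = -55*(30 + 0) + 290 = -55*30 + 290 = -1650 + 290 = -1360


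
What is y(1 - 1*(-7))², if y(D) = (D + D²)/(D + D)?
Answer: 81/4 ≈ 20.250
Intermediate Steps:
y(D) = (D + D²)/(2*D) (y(D) = (D + D²)/((2*D)) = (D + D²)*(1/(2*D)) = (D + D²)/(2*D))
y(1 - 1*(-7))² = (½ + (1 - 1*(-7))/2)² = (½ + (1 + 7)/2)² = (½ + (½)*8)² = (½ + 4)² = (9/2)² = 81/4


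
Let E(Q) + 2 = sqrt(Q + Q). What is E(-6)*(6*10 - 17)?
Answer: -86 + 86*I*sqrt(3) ≈ -86.0 + 148.96*I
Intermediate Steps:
E(Q) = -2 + sqrt(2)*sqrt(Q) (E(Q) = -2 + sqrt(Q + Q) = -2 + sqrt(2*Q) = -2 + sqrt(2)*sqrt(Q))
E(-6)*(6*10 - 17) = (-2 + sqrt(2)*sqrt(-6))*(6*10 - 17) = (-2 + sqrt(2)*(I*sqrt(6)))*(60 - 17) = (-2 + 2*I*sqrt(3))*43 = -86 + 86*I*sqrt(3)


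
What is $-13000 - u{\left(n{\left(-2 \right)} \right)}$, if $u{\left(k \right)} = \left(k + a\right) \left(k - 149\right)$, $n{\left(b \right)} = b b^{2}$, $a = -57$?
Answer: $-23205$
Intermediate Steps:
$n{\left(b \right)} = b^{3}$
$u{\left(k \right)} = \left(-149 + k\right) \left(-57 + k\right)$ ($u{\left(k \right)} = \left(k - 57\right) \left(k - 149\right) = \left(-57 + k\right) \left(-149 + k\right) = \left(-149 + k\right) \left(-57 + k\right)$)
$-13000 - u{\left(n{\left(-2 \right)} \right)} = -13000 - \left(8493 + \left(\left(-2\right)^{3}\right)^{2} - 206 \left(-2\right)^{3}\right) = -13000 - \left(8493 + \left(-8\right)^{2} - -1648\right) = -13000 - \left(8493 + 64 + 1648\right) = -13000 - 10205 = -23205$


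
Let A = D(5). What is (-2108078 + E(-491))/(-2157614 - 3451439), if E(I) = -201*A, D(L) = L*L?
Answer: 2113103/5609053 ≈ 0.37673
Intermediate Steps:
D(L) = L**2
A = 25 (A = 5**2 = 25)
E(I) = -5025 (E(I) = -201*25 = -5025)
(-2108078 + E(-491))/(-2157614 - 3451439) = (-2108078 - 5025)/(-2157614 - 3451439) = -2113103/(-5609053) = -2113103*(-1/5609053) = 2113103/5609053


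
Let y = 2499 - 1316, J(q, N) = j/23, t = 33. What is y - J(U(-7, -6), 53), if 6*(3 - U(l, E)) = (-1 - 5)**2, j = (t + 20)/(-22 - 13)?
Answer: 952368/805 ≈ 1183.1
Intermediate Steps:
j = -53/35 (j = (33 + 20)/(-22 - 13) = 53/(-35) = 53*(-1/35) = -53/35 ≈ -1.5143)
U(l, E) = -3 (U(l, E) = 3 - (-1 - 5)**2/6 = 3 - 1/6*(-6)**2 = 3 - 1/6*36 = 3 - 6 = -3)
J(q, N) = -53/805 (J(q, N) = -53/35/23 = -53/35*1/23 = -53/805)
y = 1183
y - J(U(-7, -6), 53) = 1183 - 1*(-53/805) = 1183 + 53/805 = 952368/805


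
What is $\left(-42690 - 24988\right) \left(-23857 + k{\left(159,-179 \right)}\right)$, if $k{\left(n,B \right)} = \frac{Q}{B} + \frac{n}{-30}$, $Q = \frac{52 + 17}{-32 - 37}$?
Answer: $\frac{1445382363373}{895} \approx 1.615 \cdot 10^{9}$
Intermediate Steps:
$Q = -1$ ($Q = \frac{69}{-69} = 69 \left(- \frac{1}{69}\right) = -1$)
$k{\left(n,B \right)} = - \frac{1}{B} - \frac{n}{30}$ ($k{\left(n,B \right)} = - \frac{1}{B} + \frac{n}{-30} = - \frac{1}{B} + n \left(- \frac{1}{30}\right) = - \frac{1}{B} - \frac{n}{30}$)
$\left(-42690 - 24988\right) \left(-23857 + k{\left(159,-179 \right)}\right) = \left(-42690 - 24988\right) \left(-23857 - \frac{9477}{1790}\right) = - 67678 \left(-23857 - \frac{9477}{1790}\right) = \left(-67678\right) \left(- \frac{42713507}{1790}\right) = \frac{1445382363373}{895}$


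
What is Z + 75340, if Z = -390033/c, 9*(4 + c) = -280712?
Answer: 21155064617/280748 ≈ 75353.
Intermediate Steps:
c = -280748/9 (c = -4 + (1/9)*(-280712) = -4 - 280712/9 = -280748/9 ≈ -31194.)
Z = 3510297/280748 (Z = -390033/(-280748/9) = -390033*(-9/280748) = 3510297/280748 ≈ 12.503)
Z + 75340 = 3510297/280748 + 75340 = 21155064617/280748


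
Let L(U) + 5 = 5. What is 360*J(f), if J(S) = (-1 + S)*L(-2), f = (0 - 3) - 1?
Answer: 0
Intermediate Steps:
L(U) = 0 (L(U) = -5 + 5 = 0)
f = -4 (f = -3 - 1 = -4)
J(S) = 0 (J(S) = (-1 + S)*0 = 0)
360*J(f) = 360*0 = 0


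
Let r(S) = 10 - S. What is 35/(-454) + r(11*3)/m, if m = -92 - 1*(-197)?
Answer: -14117/47670 ≈ -0.29614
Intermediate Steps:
m = 105 (m = -92 + 197 = 105)
35/(-454) + r(11*3)/m = 35/(-454) + (10 - 11*3)/105 = 35*(-1/454) + (10 - 1*33)*(1/105) = -35/454 + (10 - 33)*(1/105) = -35/454 - 23*1/105 = -35/454 - 23/105 = -14117/47670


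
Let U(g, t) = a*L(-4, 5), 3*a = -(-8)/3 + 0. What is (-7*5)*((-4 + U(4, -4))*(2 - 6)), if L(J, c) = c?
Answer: 560/9 ≈ 62.222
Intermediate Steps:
a = 8/9 (a = (-(-8)/3 + 0)/3 = (-4*(-⅔) + 0)/3 = (8/3 + 0)/3 = (⅓)*(8/3) = 8/9 ≈ 0.88889)
U(g, t) = 40/9 (U(g, t) = (8/9)*5 = 40/9)
(-7*5)*((-4 + U(4, -4))*(2 - 6)) = (-7*5)*((-4 + 40/9)*(2 - 6)) = -140*(-4)/9 = -35*(-16/9) = 560/9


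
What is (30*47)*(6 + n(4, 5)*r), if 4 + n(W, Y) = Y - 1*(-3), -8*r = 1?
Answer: 7755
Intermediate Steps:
r = -1/8 (r = -1/8*1 = -1/8 ≈ -0.12500)
n(W, Y) = -1 + Y (n(W, Y) = -4 + (Y - 1*(-3)) = -4 + (Y + 3) = -4 + (3 + Y) = -1 + Y)
(30*47)*(6 + n(4, 5)*r) = (30*47)*(6 + (-1 + 5)*(-1/8)) = 1410*(6 + 4*(-1/8)) = 1410*(6 - 1/2) = 1410*(11/2) = 7755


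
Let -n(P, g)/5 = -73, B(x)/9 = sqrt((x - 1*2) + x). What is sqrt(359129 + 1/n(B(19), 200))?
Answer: sqrt(47844961390)/365 ≈ 599.27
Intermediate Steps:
B(x) = 9*sqrt(-2 + 2*x) (B(x) = 9*sqrt((x - 1*2) + x) = 9*sqrt((x - 2) + x) = 9*sqrt((-2 + x) + x) = 9*sqrt(-2 + 2*x))
n(P, g) = 365 (n(P, g) = -5*(-73) = 365)
sqrt(359129 + 1/n(B(19), 200)) = sqrt(359129 + 1/365) = sqrt(131082086/365) = sqrt(47844961390)/365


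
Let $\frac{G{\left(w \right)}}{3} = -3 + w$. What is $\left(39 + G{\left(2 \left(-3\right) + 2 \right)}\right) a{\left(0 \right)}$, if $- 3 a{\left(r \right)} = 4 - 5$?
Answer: $6$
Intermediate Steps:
$a{\left(r \right)} = \frac{1}{3}$ ($a{\left(r \right)} = - \frac{4 - 5}{3} = \left(- \frac{1}{3}\right) \left(-1\right) = \frac{1}{3}$)
$G{\left(w \right)} = -9 + 3 w$ ($G{\left(w \right)} = 3 \left(-3 + w\right) = -9 + 3 w$)
$\left(39 + G{\left(2 \left(-3\right) + 2 \right)}\right) a{\left(0 \right)} = \left(39 + \left(-9 + 3 \left(2 \left(-3\right) + 2\right)\right)\right) \frac{1}{3} = \left(39 + \left(-9 + 3 \left(-6 + 2\right)\right)\right) \frac{1}{3} = \left(39 + \left(-9 + 3 \left(-4\right)\right)\right) \frac{1}{3} = \left(39 - 21\right) \frac{1}{3} = 18 \cdot \frac{1}{3} = 6$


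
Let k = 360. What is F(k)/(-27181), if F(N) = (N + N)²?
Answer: -518400/27181 ≈ -19.072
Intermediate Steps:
F(N) = 4*N² (F(N) = (2*N)² = 4*N²)
F(k)/(-27181) = (4*360²)/(-27181) = (4*129600)*(-1/27181) = 518400*(-1/27181) = -518400/27181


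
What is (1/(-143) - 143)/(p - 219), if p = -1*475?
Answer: 10225/49621 ≈ 0.20606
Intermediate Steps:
p = -475
(1/(-143) - 143)/(p - 219) = (1/(-143) - 143)/(-475 - 219) = (-1/143 - 143)/(-694) = -20450/143*(-1/694) = 10225/49621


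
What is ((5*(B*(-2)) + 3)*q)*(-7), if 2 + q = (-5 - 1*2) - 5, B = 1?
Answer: -686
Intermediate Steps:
q = -14 (q = -2 + ((-5 - 1*2) - 5) = -2 + ((-5 - 2) - 5) = -2 + (-7 - 5) = -2 - 12 = -14)
((5*(B*(-2)) + 3)*q)*(-7) = ((5*(1*(-2)) + 3)*(-14))*(-7) = ((5*(-2) + 3)*(-14))*(-7) = ((-10 + 3)*(-14))*(-7) = -7*(-14)*(-7) = 98*(-7) = -686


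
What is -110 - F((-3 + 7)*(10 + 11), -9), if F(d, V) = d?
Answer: -194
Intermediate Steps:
-110 - F((-3 + 7)*(10 + 11), -9) = -110 - (-3 + 7)*(10 + 11) = -110 - 4*21 = -110 - 1*84 = -110 - 84 = -194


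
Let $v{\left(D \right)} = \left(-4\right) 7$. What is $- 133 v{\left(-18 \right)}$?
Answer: $3724$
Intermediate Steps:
$v{\left(D \right)} = -28$
$- 133 v{\left(-18 \right)} = \left(-133\right) \left(-28\right) = 3724$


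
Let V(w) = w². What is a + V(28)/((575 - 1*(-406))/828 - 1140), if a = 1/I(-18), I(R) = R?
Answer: -1403075/1885878 ≈ -0.74399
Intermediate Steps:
a = -1/18 (a = 1/(-18) = -1/18 ≈ -0.055556)
a + V(28)/((575 - 1*(-406))/828 - 1140) = -1/18 + 28²/((575 - 1*(-406))/828 - 1140) = -1/18 + 784/((575 + 406)*(1/828) - 1140) = -1/18 + 784/(981*(1/828) - 1140) = -1/18 + 784/(109/92 - 1140) = -1/18 + 784/(-104771/92) = -1/18 - 92/104771*784 = -1/18 - 72128/104771 = -1403075/1885878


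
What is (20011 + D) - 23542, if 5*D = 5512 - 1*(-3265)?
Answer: -8878/5 ≈ -1775.6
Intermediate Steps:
D = 8777/5 (D = (5512 - 1*(-3265))/5 = (5512 + 3265)/5 = (⅕)*8777 = 8777/5 ≈ 1755.4)
(20011 + D) - 23542 = (20011 + 8777/5) - 23542 = 108832/5 - 23542 = -8878/5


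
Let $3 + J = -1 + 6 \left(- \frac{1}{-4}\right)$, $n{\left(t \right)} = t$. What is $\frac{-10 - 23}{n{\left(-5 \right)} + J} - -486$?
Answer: $\frac{2452}{5} \approx 490.4$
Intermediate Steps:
$J = - \frac{5}{2}$ ($J = -3 - \left(1 - 6 \left(- \frac{1}{-4}\right)\right) = -3 - \left(1 - 6 \left(\left(-1\right) \left(- \frac{1}{4}\right)\right)\right) = -3 + \left(-1 + 6 \cdot \frac{1}{4}\right) = -3 + \left(-1 + \frac{3}{2}\right) = -3 + \frac{1}{2} = - \frac{5}{2} \approx -2.5$)
$\frac{-10 - 23}{n{\left(-5 \right)} + J} - -486 = \frac{-10 - 23}{-5 - \frac{5}{2}} - -486 = - \frac{33}{- \frac{15}{2}} + 486 = \left(-33\right) \left(- \frac{2}{15}\right) + 486 = \frac{22}{5} + 486 = \frac{2452}{5}$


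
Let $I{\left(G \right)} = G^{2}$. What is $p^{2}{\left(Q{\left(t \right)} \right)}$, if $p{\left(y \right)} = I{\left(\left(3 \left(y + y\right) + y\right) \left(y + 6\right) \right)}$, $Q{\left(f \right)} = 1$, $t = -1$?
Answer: $5764801$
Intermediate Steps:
$p{\left(y \right)} = 49 y^{2} \left(6 + y\right)^{2}$ ($p{\left(y \right)} = \left(\left(3 \left(y + y\right) + y\right) \left(y + 6\right)\right)^{2} = \left(\left(3 \cdot 2 y + y\right) \left(6 + y\right)\right)^{2} = \left(\left(6 y + y\right) \left(6 + y\right)\right)^{2} = \left(7 y \left(6 + y\right)\right)^{2} = 49 y^{2} \left(6 + y\right)^{2}$)
$p^{2}{\left(Q{\left(t \right)} \right)} = \left(49 \cdot 1^{2} \left(6 + 1\right)^{2}\right)^{2} = \left(49 \cdot 1 \cdot 7^{2}\right)^{2} = \left(49 \cdot 1 \cdot 49\right)^{2} = 2401^{2} = 5764801$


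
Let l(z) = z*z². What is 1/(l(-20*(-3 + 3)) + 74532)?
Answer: 1/74532 ≈ 1.3417e-5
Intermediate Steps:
l(z) = z³
1/(l(-20*(-3 + 3)) + 74532) = 1/((-20*(-3 + 3))³ + 74532) = 1/((-20*0)³ + 74532) = 1/(0³ + 74532) = 1/(0 + 74532) = 1/74532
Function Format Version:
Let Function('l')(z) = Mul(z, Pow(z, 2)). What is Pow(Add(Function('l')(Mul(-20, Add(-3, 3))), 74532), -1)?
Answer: Rational(1, 74532) ≈ 1.3417e-5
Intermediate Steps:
Function('l')(z) = Pow(z, 3)
Pow(Add(Function('l')(Mul(-20, Add(-3, 3))), 74532), -1) = Pow(Add(Pow(Mul(-20, Add(-3, 3)), 3), 74532), -1) = Pow(Add(Pow(Mul(-20, 0), 3), 74532), -1) = Pow(Add(Pow(0, 3), 74532), -1) = Pow(Add(0, 74532), -1) = Pow(74532, -1) = Rational(1, 74532)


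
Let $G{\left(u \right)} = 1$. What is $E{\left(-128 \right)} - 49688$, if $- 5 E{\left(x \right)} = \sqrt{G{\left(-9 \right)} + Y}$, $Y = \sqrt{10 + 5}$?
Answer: $-49688 - \frac{\sqrt{1 + \sqrt{15}}}{5} \approx -49688.0$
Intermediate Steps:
$Y = \sqrt{15} \approx 3.873$
$E{\left(x \right)} = - \frac{\sqrt{1 + \sqrt{15}}}{5}$
$E{\left(-128 \right)} - 49688 = - \frac{\sqrt{1 + \sqrt{15}}}{5} - 49688 = -49688 - \frac{\sqrt{1 + \sqrt{15}}}{5}$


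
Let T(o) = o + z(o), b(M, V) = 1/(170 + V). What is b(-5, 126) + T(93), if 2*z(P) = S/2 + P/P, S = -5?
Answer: 27307/296 ≈ 92.253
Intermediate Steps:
z(P) = -¾ (z(P) = (-5/2 + P/P)/2 = (-5*½ + 1)/2 = (-5/2 + 1)/2 = (½)*(-3/2) = -¾)
T(o) = -¾ + o (T(o) = o - ¾ = -¾ + o)
b(-5, 126) + T(93) = 1/(170 + 126) + (-¾ + 93) = 1/296 + 369/4 = 27307/296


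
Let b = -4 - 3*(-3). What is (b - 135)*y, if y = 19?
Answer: -2470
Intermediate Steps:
b = 5 (b = -4 + 9 = 5)
(b - 135)*y = (5 - 135)*19 = -130*19 = -2470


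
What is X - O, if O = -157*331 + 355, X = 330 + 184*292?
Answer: 105670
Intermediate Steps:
X = 54058 (X = 330 + 53728 = 54058)
O = -51612 (O = -51967 + 355 = -51612)
X - O = 54058 - 1*(-51612) = 54058 + 51612 = 105670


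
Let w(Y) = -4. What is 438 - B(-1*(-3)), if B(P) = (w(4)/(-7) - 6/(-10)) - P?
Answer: 15394/35 ≈ 439.83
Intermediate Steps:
B(P) = 41/35 - P (B(P) = (-4/(-7) - 6/(-10)) - P = (-4*(-⅐) - 6*(-⅒)) - P = (4/7 + ⅗) - P = 41/35 - P)
438 - B(-1*(-3)) = 438 - (41/35 - (-1)*(-3)) = 438 - (41/35 - 1*3) = 438 - (41/35 - 3) = 438 - 1*(-64/35) = 438 + 64/35 = 15394/35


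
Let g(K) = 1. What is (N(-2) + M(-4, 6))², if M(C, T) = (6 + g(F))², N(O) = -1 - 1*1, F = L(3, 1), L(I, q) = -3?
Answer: 2209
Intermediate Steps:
F = -3
N(O) = -2 (N(O) = -1 - 1 = -2)
M(C, T) = 49 (M(C, T) = (6 + 1)² = 7² = 49)
(N(-2) + M(-4, 6))² = (-2 + 49)² = 47² = 2209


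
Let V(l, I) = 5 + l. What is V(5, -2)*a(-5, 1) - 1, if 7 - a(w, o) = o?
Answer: 59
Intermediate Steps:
a(w, o) = 7 - o
V(5, -2)*a(-5, 1) - 1 = (5 + 5)*(7 - 1*1) - 1 = 10*(7 - 1) - 1 = 10*6 - 1 = 60 - 1 = 59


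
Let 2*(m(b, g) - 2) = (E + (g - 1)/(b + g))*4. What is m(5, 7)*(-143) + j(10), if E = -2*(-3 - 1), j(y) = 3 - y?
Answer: -2724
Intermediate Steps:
E = 8 (E = -2*(-4) = 8)
m(b, g) = 18 + 2*(-1 + g)/(b + g) (m(b, g) = 2 + ((8 + (g - 1)/(b + g))*4)/2 = 2 + ((8 + (-1 + g)/(b + g))*4)/2 = 2 + (32 + 4*(-1 + g)/(b + g))/2 = 2 + (16 + 2*(-1 + g)/(b + g)) = 18 + 2*(-1 + g)/(b + g))
m(5, 7)*(-143) + j(10) = (2*(-1 + 9*5 + 10*7)/(5 + 7))*(-143) + (3 - 1*10) = (2*(-1 + 45 + 70)/12)*(-143) + (3 - 10) = (2*(1/12)*114)*(-143) - 7 = 19*(-143) - 7 = -2717 - 7 = -2724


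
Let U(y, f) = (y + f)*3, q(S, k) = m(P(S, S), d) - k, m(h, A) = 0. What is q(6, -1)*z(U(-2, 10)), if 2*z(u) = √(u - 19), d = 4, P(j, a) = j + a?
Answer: √5/2 ≈ 1.1180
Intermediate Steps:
P(j, a) = a + j
q(S, k) = -k (q(S, k) = 0 - k = -k)
U(y, f) = 3*f + 3*y (U(y, f) = (f + y)*3 = 3*f + 3*y)
z(u) = √(-19 + u)/2 (z(u) = √(u - 19)/2 = √(-19 + u)/2)
q(6, -1)*z(U(-2, 10)) = (-1*(-1))*(√(-19 + (3*10 + 3*(-2)))/2) = 1*(√(-19 + (30 - 6))/2) = 1*(√(-19 + 24)/2) = 1*(√5/2) = √5/2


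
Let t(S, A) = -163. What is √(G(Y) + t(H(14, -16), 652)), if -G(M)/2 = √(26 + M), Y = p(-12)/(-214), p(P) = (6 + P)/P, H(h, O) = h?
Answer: √(-1866187 - 107*√1190589)/107 ≈ 13.16*I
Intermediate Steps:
Y = -1/428 (Y = ((6 - 12)/(-12))/(-214) = -1/12*(-6)*(-1/214) = (½)*(-1/214) = -1/428 ≈ -0.0023364)
G(M) = -2*√(26 + M)
√(G(Y) + t(H(14, -16), 652)) = √(-2*√(26 - 1/428) - 163) = √(-√1190589/107 - 163) = √(-163 - √1190589/107)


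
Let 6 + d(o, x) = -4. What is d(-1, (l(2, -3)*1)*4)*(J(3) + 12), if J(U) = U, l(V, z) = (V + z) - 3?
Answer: -150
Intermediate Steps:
l(V, z) = -3 + V + z
d(o, x) = -10 (d(o, x) = -6 - 4 = -10)
d(-1, (l(2, -3)*1)*4)*(J(3) + 12) = -10*(3 + 12) = -10*15 = -150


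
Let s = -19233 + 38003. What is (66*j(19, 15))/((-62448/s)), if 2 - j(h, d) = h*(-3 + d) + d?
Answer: 24879635/5204 ≈ 4780.9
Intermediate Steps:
j(h, d) = 2 - d - h*(-3 + d) (j(h, d) = 2 - (h*(-3 + d) + d) = 2 - (d + h*(-3 + d)) = 2 + (-d - h*(-3 + d)) = 2 - d - h*(-3 + d))
s = 18770
(66*j(19, 15))/((-62448/s)) = (66*(2 - 1*15 + 3*19 - 1*15*19))/((-62448/18770)) = (66*(2 - 15 + 57 - 285))/((-62448*1/18770)) = (66*(-241))/(-31224/9385) = -15906*(-9385/31224) = 24879635/5204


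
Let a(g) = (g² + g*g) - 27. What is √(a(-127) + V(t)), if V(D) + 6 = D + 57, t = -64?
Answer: √32218 ≈ 179.49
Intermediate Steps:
V(D) = 51 + D (V(D) = -6 + (D + 57) = -6 + (57 + D) = 51 + D)
a(g) = -27 + 2*g² (a(g) = (g² + g²) - 27 = 2*g² - 27 = -27 + 2*g²)
√(a(-127) + V(t)) = √((-27 + 2*(-127)²) + (51 - 64)) = √((-27 + 2*16129) - 13) = √((-27 + 32258) - 13) = √(32231 - 13) = √32218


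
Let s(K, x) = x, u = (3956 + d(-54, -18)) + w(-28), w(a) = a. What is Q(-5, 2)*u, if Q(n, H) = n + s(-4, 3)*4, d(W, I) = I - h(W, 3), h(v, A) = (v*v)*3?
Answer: -33866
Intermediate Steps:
h(v, A) = 3*v² (h(v, A) = v²*3 = 3*v²)
d(W, I) = I - 3*W²
u = -4838 (u = (3956 + (-18 - 3*(-54)²)) - 28 = (3956 + (-18 - 3*2916)) - 28 = (3956 + (-18 - 8748)) - 28 = (3956 - 8766) - 28 = -4810 - 28 = -4838)
Q(n, H) = 12 + n (Q(n, H) = n + 3*4 = n + 12 = 12 + n)
Q(-5, 2)*u = (12 - 5)*(-4838) = 7*(-4838) = -33866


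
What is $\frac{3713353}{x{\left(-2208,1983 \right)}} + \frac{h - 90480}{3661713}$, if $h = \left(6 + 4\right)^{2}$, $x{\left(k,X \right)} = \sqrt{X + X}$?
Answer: $- \frac{90380}{3661713} + \frac{3713353 \sqrt{3966}}{3966} \approx 58964.0$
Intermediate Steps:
$x{\left(k,X \right)} = \sqrt{2} \sqrt{X}$ ($x{\left(k,X \right)} = \sqrt{2 X} = \sqrt{2} \sqrt{X}$)
$h = 100$ ($h = 10^{2} = 100$)
$\frac{3713353}{x{\left(-2208,1983 \right)}} + \frac{h - 90480}{3661713} = \frac{3713353}{\sqrt{2} \sqrt{1983}} + \frac{100 - 90480}{3661713} = \frac{3713353}{\sqrt{3966}} + \left(100 - 90480\right) \frac{1}{3661713} = 3713353 \frac{\sqrt{3966}}{3966} - \frac{90380}{3661713} = \frac{3713353 \sqrt{3966}}{3966} - \frac{90380}{3661713} = - \frac{90380}{3661713} + \frac{3713353 \sqrt{3966}}{3966}$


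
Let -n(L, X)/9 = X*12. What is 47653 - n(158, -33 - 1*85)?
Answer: 34909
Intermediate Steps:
n(L, X) = -108*X (n(L, X) = -9*X*12 = -108*X)
47653 - n(158, -33 - 1*85) = 47653 - (-108)*(-33 - 1*85) = 47653 - (-108)*(-33 - 85) = 47653 - (-108)*(-118) = 47653 - 1*12744 = 47653 - 12744 = 34909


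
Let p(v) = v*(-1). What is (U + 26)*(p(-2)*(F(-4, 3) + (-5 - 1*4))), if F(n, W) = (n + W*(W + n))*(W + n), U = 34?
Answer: -240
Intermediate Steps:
p(v) = -v
F(n, W) = (W + n)*(n + W*(W + n))
(U + 26)*(p(-2)*(F(-4, 3) + (-5 - 1*4))) = (34 + 26)*((-1*(-2))*((3**3 + (-4)**2 + 3*(-4) + 3*(-4)**2 + 2*(-4)*3**2) + (-5 - 1*4))) = 60*(2*((27 + 16 - 12 + 3*16 + 2*(-4)*9) + (-5 - 4))) = 60*(2*((27 + 16 - 12 + 48 - 72) - 9)) = 60*(2*(7 - 9)) = 60*(2*(-2)) = 60*(-4) = -240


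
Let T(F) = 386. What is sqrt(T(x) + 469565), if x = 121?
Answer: sqrt(469951) ≈ 685.53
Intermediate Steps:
sqrt(T(x) + 469565) = sqrt(386 + 469565) = sqrt(469951)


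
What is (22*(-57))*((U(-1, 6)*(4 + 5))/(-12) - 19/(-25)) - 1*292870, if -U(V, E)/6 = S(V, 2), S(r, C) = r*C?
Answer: -7063426/25 ≈ -2.8254e+5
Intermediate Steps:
S(r, C) = C*r
U(V, E) = -12*V
(22*(-57))*((U(-1, 6)*(4 + 5))/(-12) - 19/(-25)) - 1*292870 = (22*(-57))*(((-12*(-1))*(4 + 5))/(-12) - 19/(-25)) - 1*292870 = -1254*((12*9)*(-1/12) - 19*(-1/25)) - 292870 = -1254*(108*(-1/12) + 19/25) - 292870 = -1254*(-9 + 19/25) - 292870 = -1254*(-206/25) - 292870 = 258324/25 - 292870 = -7063426/25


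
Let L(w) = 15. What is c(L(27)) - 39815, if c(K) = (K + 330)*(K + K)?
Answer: -29465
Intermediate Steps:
c(K) = 2*K*(330 + K) (c(K) = (330 + K)*(2*K) = 2*K*(330 + K))
c(L(27)) - 39815 = 2*15*(330 + 15) - 39815 = 2*15*345 - 39815 = 10350 - 39815 = -29465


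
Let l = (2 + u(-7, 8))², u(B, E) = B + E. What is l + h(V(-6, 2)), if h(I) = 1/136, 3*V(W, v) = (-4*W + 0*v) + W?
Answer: 1225/136 ≈ 9.0074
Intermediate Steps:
V(W, v) = -W (V(W, v) = ((-4*W + 0*v) + W)/3 = ((-4*W + 0) + W)/3 = (-4*W + W)/3 = (-3*W)/3 = -W)
h(I) = 1/136
l = 9 (l = (2 + (-7 + 8))² = (2 + 1)² = 3² = 9)
l + h(V(-6, 2)) = 9 + 1/136 = 1225/136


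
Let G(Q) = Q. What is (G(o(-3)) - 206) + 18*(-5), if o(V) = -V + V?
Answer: -296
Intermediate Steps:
o(V) = 0
(G(o(-3)) - 206) + 18*(-5) = (0 - 206) + 18*(-5) = -206 - 90 = -296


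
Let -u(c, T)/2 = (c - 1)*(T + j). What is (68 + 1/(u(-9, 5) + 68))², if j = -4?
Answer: 35820225/7744 ≈ 4625.5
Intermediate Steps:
u(c, T) = -2*(-1 + c)*(-4 + T) (u(c, T) = -2*(c - 1)*(T - 4) = -2*(-1 + c)*(-4 + T))
(68 + 1/(u(-9, 5) + 68))² = (68 + 1/((-8 + 2*5 + 8*(-9) - 2*5*(-9)) + 68))² = (68 + 1/((-8 + 10 - 72 + 90) + 68))² = (68 + 1/(20 + 68))² = (68 + 1/88)² = (5985/88)² = 35820225/7744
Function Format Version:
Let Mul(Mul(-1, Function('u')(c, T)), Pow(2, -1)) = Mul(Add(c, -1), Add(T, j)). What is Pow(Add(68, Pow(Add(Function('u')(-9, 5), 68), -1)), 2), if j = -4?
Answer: Rational(35820225, 7744) ≈ 4625.5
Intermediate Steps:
Function('u')(c, T) = Mul(-2, Add(-1, c), Add(-4, T)) (Function('u')(c, T) = Mul(-2, Mul(Add(c, -1), Add(T, -4))) = Mul(-2, Mul(Add(-1, c), Add(-4, T))) = Mul(-2, Add(-1, c), Add(-4, T)))
Pow(Add(68, Pow(Add(Function('u')(-9, 5), 68), -1)), 2) = Pow(Add(68, Pow(Add(Add(-8, Mul(2, 5), Mul(8, -9), Mul(-2, 5, -9)), 68), -1)), 2) = Pow(Add(68, Pow(Add(Add(-8, 10, -72, 90), 68), -1)), 2) = Pow(Add(68, Pow(Add(20, 68), -1)), 2) = Pow(Add(68, Pow(88, -1)), 2) = Pow(Add(68, Rational(1, 88)), 2) = Pow(Rational(5985, 88), 2) = Rational(35820225, 7744)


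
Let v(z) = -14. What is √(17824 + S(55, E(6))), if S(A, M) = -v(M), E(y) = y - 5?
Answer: 3*√1982 ≈ 133.56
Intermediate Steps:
E(y) = -5 + y
S(A, M) = 14 (S(A, M) = -1*(-14) = 14)
√(17824 + S(55, E(6))) = √(17824 + 14) = √17838 = 3*√1982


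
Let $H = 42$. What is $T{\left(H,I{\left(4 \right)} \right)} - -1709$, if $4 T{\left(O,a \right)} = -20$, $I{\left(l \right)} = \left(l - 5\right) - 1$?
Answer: $1704$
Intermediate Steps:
$I{\left(l \right)} = -6 + l$ ($I{\left(l \right)} = \left(-5 + l\right) - 1 = -6 + l$)
$T{\left(O,a \right)} = -5$ ($T{\left(O,a \right)} = \frac{1}{4} \left(-20\right) = -5$)
$T{\left(H,I{\left(4 \right)} \right)} - -1709 = -5 - -1709 = -5 + 1709 = 1704$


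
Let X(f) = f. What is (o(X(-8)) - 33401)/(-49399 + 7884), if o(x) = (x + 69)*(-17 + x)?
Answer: 34926/41515 ≈ 0.84129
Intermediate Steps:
o(x) = (-17 + x)*(69 + x) (o(x) = (69 + x)*(-17 + x) = (-17 + x)*(69 + x))
(o(X(-8)) - 33401)/(-49399 + 7884) = ((-1173 + (-8)² + 52*(-8)) - 33401)/(-49399 + 7884) = ((-1173 + 64 - 416) - 33401)/(-41515) = (-1525 - 33401)*(-1/41515) = -34926*(-1/41515) = 34926/41515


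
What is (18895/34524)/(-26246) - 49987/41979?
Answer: -2156898041593/1811327691096 ≈ -1.1908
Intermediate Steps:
(18895/34524)/(-26246) - 49987/41979 = (18895*(1/34524))*(-1/26246) - 49987*1/41979 = (18895/34524)*(-1/26246) - 7141/5997 = -18895/906116904 - 7141/5997 = -2156898041593/1811327691096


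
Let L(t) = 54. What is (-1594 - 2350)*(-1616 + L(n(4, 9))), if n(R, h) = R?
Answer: 6160528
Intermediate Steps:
(-1594 - 2350)*(-1616 + L(n(4, 9))) = (-1594 - 2350)*(-1616 + 54) = -3944*(-1562) = 6160528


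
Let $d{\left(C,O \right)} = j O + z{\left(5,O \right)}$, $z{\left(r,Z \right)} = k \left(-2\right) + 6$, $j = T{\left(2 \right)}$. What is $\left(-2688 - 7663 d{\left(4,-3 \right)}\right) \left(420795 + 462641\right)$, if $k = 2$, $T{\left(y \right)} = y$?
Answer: $24704404304$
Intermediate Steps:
$j = 2$
$z{\left(r,Z \right)} = 2$ ($z{\left(r,Z \right)} = 2 \left(-2\right) + 6 = -4 + 6 = 2$)
$d{\left(C,O \right)} = 2 + 2 O$ ($d{\left(C,O \right)} = 2 O + 2 = 2 + 2 O$)
$\left(-2688 - 7663 d{\left(4,-3 \right)}\right) \left(420795 + 462641\right) = \left(-2688 - 7663 \left(2 + 2 \left(-3\right)\right)\right) \left(420795 + 462641\right) = \left(-2688 - 7663 \left(2 - 6\right)\right) 883436 = \left(-2688 - -30652\right) 883436 = \left(-2688 + 30652\right) 883436 = 27964 \cdot 883436 = 24704404304$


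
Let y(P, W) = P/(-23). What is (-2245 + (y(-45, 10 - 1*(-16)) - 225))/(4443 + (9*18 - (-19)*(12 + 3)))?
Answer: -11353/22494 ≈ -0.50471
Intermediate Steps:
y(P, W) = -P/23 (y(P, W) = P*(-1/23) = -P/23)
(-2245 + (y(-45, 10 - 1*(-16)) - 225))/(4443 + (9*18 - (-19)*(12 + 3))) = (-2245 + (-1/23*(-45) - 225))/(4443 + (9*18 - (-19)*(12 + 3))) = (-2245 + (45/23 - 225))/(4443 + (162 - (-19)*15)) = (-2245 - 5130/23)/(4443 + (162 - 1*(-285))) = -56765/(23*(4443 + (162 + 285))) = -56765/(23*(4443 + 447)) = -56765/23/4890 = -56765/23*1/4890 = -11353/22494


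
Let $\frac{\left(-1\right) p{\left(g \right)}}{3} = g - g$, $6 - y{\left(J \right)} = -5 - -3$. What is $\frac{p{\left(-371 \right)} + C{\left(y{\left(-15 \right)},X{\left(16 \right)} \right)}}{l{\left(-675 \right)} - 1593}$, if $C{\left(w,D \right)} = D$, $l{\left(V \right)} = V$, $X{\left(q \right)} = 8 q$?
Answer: $- \frac{32}{567} \approx -0.056437$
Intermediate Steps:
$y{\left(J \right)} = 8$ ($y{\left(J \right)} = 6 - \left(-5 - -3\right) = 6 - \left(-5 + 3\right) = 6 - -2 = 6 + 2 = 8$)
$p{\left(g \right)} = 0$ ($p{\left(g \right)} = - 3 \left(g - g\right) = \left(-3\right) 0 = 0$)
$\frac{p{\left(-371 \right)} + C{\left(y{\left(-15 \right)},X{\left(16 \right)} \right)}}{l{\left(-675 \right)} - 1593} = \frac{0 + 8 \cdot 16}{-675 - 1593} = \frac{0 + 128}{-2268} = 128 \left(- \frac{1}{2268}\right) = - \frac{32}{567}$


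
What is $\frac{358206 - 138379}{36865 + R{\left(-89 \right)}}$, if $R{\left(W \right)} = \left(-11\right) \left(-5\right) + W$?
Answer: $\frac{219827}{36831} \approx 5.9685$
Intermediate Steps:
$R{\left(W \right)} = 55 + W$
$\frac{358206 - 138379}{36865 + R{\left(-89 \right)}} = \frac{358206 - 138379}{36865 + \left(55 - 89\right)} = \frac{219827}{36865 - 34} = \frac{219827}{36831}$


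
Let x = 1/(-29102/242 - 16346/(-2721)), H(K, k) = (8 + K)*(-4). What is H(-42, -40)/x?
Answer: -5115695080/329241 ≈ -15538.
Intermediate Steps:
H(K, k) = -32 - 4*K
x = -329241/37615405 (x = 1/(-29102*1/242 - 16346*(-1/2721)) = 1/(-14551/121 + 16346/2721) = 1/(-37615405/329241) = -329241/37615405 ≈ -0.0087528)
H(-42, -40)/x = (-32 - 4*(-42))/(-329241/37615405) = (-32 + 168)*(-37615405/329241) = 136*(-37615405/329241) = -5115695080/329241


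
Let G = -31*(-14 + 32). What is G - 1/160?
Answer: -89281/160 ≈ -558.01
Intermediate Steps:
G = -558 (G = -31*18 = -558)
G - 1/160 = -558 - 1/160 = -89281/160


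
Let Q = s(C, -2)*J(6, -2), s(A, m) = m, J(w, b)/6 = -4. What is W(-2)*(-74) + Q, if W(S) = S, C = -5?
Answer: 196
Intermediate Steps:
J(w, b) = -24 (J(w, b) = 6*(-4) = -24)
Q = 48 (Q = -2*(-24) = 48)
W(-2)*(-74) + Q = -2*(-74) + 48 = 148 + 48 = 196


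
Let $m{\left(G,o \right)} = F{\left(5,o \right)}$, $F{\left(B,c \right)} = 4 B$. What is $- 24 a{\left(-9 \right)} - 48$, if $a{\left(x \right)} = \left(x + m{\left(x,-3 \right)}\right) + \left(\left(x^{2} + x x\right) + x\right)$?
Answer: $-3984$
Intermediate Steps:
$m{\left(G,o \right)} = 20$ ($m{\left(G,o \right)} = 4 \cdot 5 = 20$)
$a{\left(x \right)} = 20 + 2 x + 2 x^{2}$ ($a{\left(x \right)} = \left(x + 20\right) + \left(\left(x^{2} + x x\right) + x\right) = \left(20 + x\right) + \left(\left(x^{2} + x^{2}\right) + x\right) = \left(20 + x\right) + \left(2 x^{2} + x\right) = \left(20 + x\right) + \left(x + 2 x^{2}\right) = 20 + 2 x + 2 x^{2}$)
$- 24 a{\left(-9 \right)} - 48 = - 24 \left(20 + 2 \left(-9\right) + 2 \left(-9\right)^{2}\right) - 48 = - 24 \left(20 - 18 + 2 \cdot 81\right) - 48 = - 24 \left(20 - 18 + 162\right) - 48 = \left(-24\right) 164 - 48 = -3936 - 48 = -3984$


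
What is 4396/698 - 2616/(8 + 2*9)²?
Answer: 143216/58981 ≈ 2.4282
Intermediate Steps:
4396/698 - 2616/(8 + 2*9)² = 4396*(1/698) - 2616/(8 + 18)² = 2198/349 - 2616/(26²) = 2198/349 - 2616/676 = 2198/349 - 2616*1/676 = 2198/349 - 654/169 = 143216/58981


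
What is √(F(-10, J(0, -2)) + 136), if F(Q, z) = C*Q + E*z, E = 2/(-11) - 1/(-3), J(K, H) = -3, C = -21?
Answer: √41811/11 ≈ 18.589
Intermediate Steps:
E = 5/33 (E = 2*(-1/11) - 1*(-⅓) = -2/11 + ⅓ = 5/33 ≈ 0.15152)
F(Q, z) = -21*Q + 5*z/33
√(F(-10, J(0, -2)) + 136) = √((-21*(-10) + (5/33)*(-3)) + 136) = √((210 - 5/11) + 136) = √(2305/11 + 136) = √(3801/11) = √41811/11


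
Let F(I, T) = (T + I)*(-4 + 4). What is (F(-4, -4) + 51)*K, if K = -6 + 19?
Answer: 663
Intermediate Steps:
F(I, T) = 0 (F(I, T) = (I + T)*0 = 0)
K = 13
(F(-4, -4) + 51)*K = (0 + 51)*13 = 51*13 = 663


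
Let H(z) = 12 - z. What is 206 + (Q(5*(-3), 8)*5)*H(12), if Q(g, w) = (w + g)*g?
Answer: 206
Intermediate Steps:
Q(g, w) = g*(g + w) (Q(g, w) = (g + w)*g = g*(g + w))
206 + (Q(5*(-3), 8)*5)*H(12) = 206 + (((5*(-3))*(5*(-3) + 8))*5)*(12 - 1*12) = 206 + (-15*(-15 + 8)*5)*(12 - 12) = 206 + (-15*(-7)*5)*0 = 206 + (105*5)*0 = 206 + 525*0 = 206 + 0 = 206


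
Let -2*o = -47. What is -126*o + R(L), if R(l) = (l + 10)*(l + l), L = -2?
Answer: -2993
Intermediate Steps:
o = 47/2 (o = -1/2*(-47) = 47/2 ≈ 23.500)
R(l) = 2*l*(10 + l) (R(l) = (10 + l)*(2*l) = 2*l*(10 + l))
-126*o + R(L) = -126*47/2 + 2*(-2)*(10 - 2) = -2961 + 2*(-2)*8 = -2961 - 32 = -2993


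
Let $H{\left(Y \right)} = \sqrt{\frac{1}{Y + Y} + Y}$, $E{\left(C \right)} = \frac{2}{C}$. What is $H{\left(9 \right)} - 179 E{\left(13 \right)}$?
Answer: $- \frac{358}{13} + \frac{\sqrt{326}}{6} \approx -24.529$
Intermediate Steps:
$H{\left(Y \right)} = \sqrt{Y + \frac{1}{2 Y}}$ ($H{\left(Y \right)} = \sqrt{\frac{1}{2 Y} + Y} = \sqrt{Y + \frac{1}{2 Y}}$)
$H{\left(9 \right)} - 179 E{\left(13 \right)} = \frac{\sqrt{\frac{2}{9} + 4 \cdot 9}}{2} - 179 \cdot \frac{2}{13} = \frac{\sqrt{2 \cdot \frac{1}{9} + 36}}{2} - 179 \cdot 2 \cdot \frac{1}{13} = \frac{\sqrt{\frac{2}{9} + 36}}{2} - \frac{358}{13} = \frac{\sqrt{\frac{326}{9}}}{2} - \frac{358}{13} = \frac{\frac{1}{3} \sqrt{326}}{2} - \frac{358}{13} = \frac{\sqrt{326}}{6} - \frac{358}{13} = - \frac{358}{13} + \frac{\sqrt{326}}{6}$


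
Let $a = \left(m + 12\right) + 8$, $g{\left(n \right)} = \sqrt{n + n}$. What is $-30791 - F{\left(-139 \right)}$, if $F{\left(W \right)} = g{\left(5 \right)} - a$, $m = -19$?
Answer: $-30790 - \sqrt{10} \approx -30793.0$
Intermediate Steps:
$g{\left(n \right)} = \sqrt{2} \sqrt{n}$ ($g{\left(n \right)} = \sqrt{2 n} = \sqrt{2} \sqrt{n}$)
$a = 1$ ($a = \left(-19 + 12\right) + 8 = -7 + 8 = 1$)
$F{\left(W \right)} = -1 + \sqrt{10}$ ($F{\left(W \right)} = \sqrt{2} \sqrt{5} - 1 = \sqrt{10} - 1 = -1 + \sqrt{10}$)
$-30791 - F{\left(-139 \right)} = -30791 - \left(-1 + \sqrt{10}\right) = -30791 + \left(1 - \sqrt{10}\right) = -30790 - \sqrt{10}$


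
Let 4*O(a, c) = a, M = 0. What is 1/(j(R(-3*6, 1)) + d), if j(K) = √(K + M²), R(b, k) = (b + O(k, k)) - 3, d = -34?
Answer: -136/4707 - 2*I*√83/4707 ≈ -0.028893 - 0.003871*I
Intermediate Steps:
O(a, c) = a/4
R(b, k) = -3 + b + k/4 (R(b, k) = (b + k/4) - 3 = -3 + b + k/4)
j(K) = √K (j(K) = √(K + 0²) = √(K + 0) = √K)
1/(j(R(-3*6, 1)) + d) = 1/(√(-3 - 3*6 + (¼)*1) - 34) = 1/(√(-3 - 18 + ¼) - 34) = 1/(√(-83/4) - 34) = 1/(I*√83/2 - 34) = 1/(-34 + I*√83/2)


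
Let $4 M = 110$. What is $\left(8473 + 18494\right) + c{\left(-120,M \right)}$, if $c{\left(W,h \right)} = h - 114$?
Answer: $\frac{53761}{2} \approx 26881.0$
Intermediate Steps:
$M = \frac{55}{2}$ ($M = \frac{1}{4} \cdot 110 = \frac{55}{2} \approx 27.5$)
$c{\left(W,h \right)} = -114 + h$
$\left(8473 + 18494\right) + c{\left(-120,M \right)} = \left(8473 + 18494\right) + \left(-114 + \frac{55}{2}\right) = 26967 - \frac{173}{2} = \frac{53761}{2}$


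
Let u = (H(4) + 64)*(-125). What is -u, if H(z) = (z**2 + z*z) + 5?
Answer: 12625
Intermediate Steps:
H(z) = 5 + 2*z**2 (H(z) = (z**2 + z**2) + 5 = 2*z**2 + 5 = 5 + 2*z**2)
u = -12625 (u = ((5 + 2*4**2) + 64)*(-125) = ((5 + 2*16) + 64)*(-125) = ((5 + 32) + 64)*(-125) = (37 + 64)*(-125) = 101*(-125) = -12625)
-u = -1*(-12625) = 12625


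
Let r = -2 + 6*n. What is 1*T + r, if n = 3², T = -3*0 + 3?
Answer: 55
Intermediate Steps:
T = 3 (T = 0 + 3 = 3)
n = 9
r = 52 (r = -2 + 6*9 = -2 + 54 = 52)
1*T + r = 1*3 + 52 = 3 + 52 = 55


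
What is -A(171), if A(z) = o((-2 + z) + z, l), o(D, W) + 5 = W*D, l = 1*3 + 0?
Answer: -1015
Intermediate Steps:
l = 3 (l = 3 + 0 = 3)
o(D, W) = -5 + D*W (o(D, W) = -5 + W*D = -5 + D*W)
A(z) = -11 + 6*z (A(z) = -5 + ((-2 + z) + z)*3 = -5 + (-2 + 2*z)*3 = -5 + (-6 + 6*z) = -11 + 6*z)
-A(171) = -(-11 + 6*171) = -(-11 + 1026) = -1*1015 = -1015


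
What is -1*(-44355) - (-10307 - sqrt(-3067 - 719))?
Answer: 54662 + I*sqrt(3786) ≈ 54662.0 + 61.53*I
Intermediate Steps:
-1*(-44355) - (-10307 - sqrt(-3067 - 719)) = 44355 - (-10307 - sqrt(-3786)) = 44355 - (-10307 - I*sqrt(3786)) = 44355 + (10307 + I*sqrt(3786)) = 54662 + I*sqrt(3786)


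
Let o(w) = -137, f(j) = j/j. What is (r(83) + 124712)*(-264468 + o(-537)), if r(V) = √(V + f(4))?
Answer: -32999418760 - 529210*√21 ≈ -3.3002e+10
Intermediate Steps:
f(j) = 1
r(V) = √(1 + V) (r(V) = √(V + 1) = √(1 + V))
(r(83) + 124712)*(-264468 + o(-537)) = (√(1 + 83) + 124712)*(-264468 - 137) = (√84 + 124712)*(-264605) = (2*√21 + 124712)*(-264605) = (124712 + 2*√21)*(-264605) = -32999418760 - 529210*√21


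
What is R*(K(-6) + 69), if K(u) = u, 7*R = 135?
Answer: 1215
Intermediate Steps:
R = 135/7 (R = (⅐)*135 = 135/7 ≈ 19.286)
R*(K(-6) + 69) = 135*(-6 + 69)/7 = (135/7)*63 = 1215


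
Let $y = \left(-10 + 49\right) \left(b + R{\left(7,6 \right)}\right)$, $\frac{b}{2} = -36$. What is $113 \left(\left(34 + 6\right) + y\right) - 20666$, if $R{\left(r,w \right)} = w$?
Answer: $-307008$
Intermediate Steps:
$b = -72$ ($b = 2 \left(-36\right) = -72$)
$y = -2574$ ($y = \left(-10 + 49\right) \left(-72 + 6\right) = 39 \left(-66\right) = -2574$)
$113 \left(\left(34 + 6\right) + y\right) - 20666 = 113 \left(\left(34 + 6\right) - 2574\right) - 20666 = 113 \left(40 - 2574\right) - 20666 = 113 \left(-2534\right) - 20666 = -286342 - 20666 = -307008$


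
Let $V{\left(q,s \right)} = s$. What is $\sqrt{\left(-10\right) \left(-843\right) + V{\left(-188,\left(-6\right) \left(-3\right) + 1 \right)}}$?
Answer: $\sqrt{8449} \approx 91.918$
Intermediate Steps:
$\sqrt{\left(-10\right) \left(-843\right) + V{\left(-188,\left(-6\right) \left(-3\right) + 1 \right)}} = \sqrt{\left(-10\right) \left(-843\right) + \left(\left(-6\right) \left(-3\right) + 1\right)} = \sqrt{8430 + \left(18 + 1\right)} = \sqrt{8430 + 19} = \sqrt{8449}$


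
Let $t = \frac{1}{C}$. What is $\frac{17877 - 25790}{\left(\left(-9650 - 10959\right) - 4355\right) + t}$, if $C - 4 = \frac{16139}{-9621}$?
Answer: $\frac{176815985}{557810959} \approx 0.31698$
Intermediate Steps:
$C = \frac{22345}{9621}$ ($C = 4 + \frac{16139}{-9621} = 4 + 16139 \left(- \frac{1}{9621}\right) = 4 - \frac{16139}{9621} = \frac{22345}{9621} \approx 2.3225$)
$t = \frac{9621}{22345}$ ($t = \frac{1}{\frac{22345}{9621}} = \frac{9621}{22345} \approx 0.43057$)
$\frac{17877 - 25790}{\left(\left(-9650 - 10959\right) - 4355\right) + t} = \frac{17877 - 25790}{\left(\left(-9650 - 10959\right) - 4355\right) + \frac{9621}{22345}} = - \frac{7913}{\left(-20609 - 4355\right) + \frac{9621}{22345}} = - \frac{7913}{-24964 + \frac{9621}{22345}} = - \frac{7913}{- \frac{557810959}{22345}} = \left(-7913\right) \left(- \frac{22345}{557810959}\right) = \frac{176815985}{557810959}$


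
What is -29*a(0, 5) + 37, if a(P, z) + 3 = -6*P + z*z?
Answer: -601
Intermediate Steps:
a(P, z) = -3 + z**2 - 6*P (a(P, z) = -3 + (-6*P + z*z) = -3 + (-6*P + z**2) = -3 + (z**2 - 6*P) = -3 + z**2 - 6*P)
-29*a(0, 5) + 37 = -29*(-3 + 5**2 - 6*0) + 37 = -29*(-3 + 25 + 0) + 37 = -29*22 + 37 = -638 + 37 = -601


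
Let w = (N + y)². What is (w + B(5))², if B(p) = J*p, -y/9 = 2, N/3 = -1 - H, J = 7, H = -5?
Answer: 5041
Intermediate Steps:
N = 12 (N = 3*(-1 - 1*(-5)) = 3*(-1 + 5) = 3*4 = 12)
y = -18 (y = -9*2 = -18)
B(p) = 7*p
w = 36 (w = (12 - 18)² = (-6)² = 36)
(w + B(5))² = (36 + 7*5)² = (36 + 35)² = 71² = 5041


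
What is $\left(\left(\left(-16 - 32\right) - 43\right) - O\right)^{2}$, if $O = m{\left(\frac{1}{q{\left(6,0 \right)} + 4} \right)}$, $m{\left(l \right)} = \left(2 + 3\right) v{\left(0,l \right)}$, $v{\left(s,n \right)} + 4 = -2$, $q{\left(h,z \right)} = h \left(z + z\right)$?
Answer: $3721$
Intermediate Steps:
$q{\left(h,z \right)} = 2 h z$ ($q{\left(h,z \right)} = h 2 z = 2 h z$)
$v{\left(s,n \right)} = -6$ ($v{\left(s,n \right)} = -4 - 2 = -6$)
$m{\left(l \right)} = -30$ ($m{\left(l \right)} = \left(2 + 3\right) \left(-6\right) = 5 \left(-6\right) = -30$)
$O = -30$
$\left(\left(\left(-16 - 32\right) - 43\right) - O\right)^{2} = \left(\left(\left(-16 - 32\right) - 43\right) - -30\right)^{2} = \left(\left(-48 - 43\right) + 30\right)^{2} = \left(-91 + 30\right)^{2} = \left(-61\right)^{2} = 3721$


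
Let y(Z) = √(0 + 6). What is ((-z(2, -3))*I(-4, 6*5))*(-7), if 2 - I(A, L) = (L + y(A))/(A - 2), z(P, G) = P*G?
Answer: -294 - 7*√6 ≈ -311.15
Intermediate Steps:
z(P, G) = G*P
y(Z) = √6
I(A, L) = 2 - (L + √6)/(-2 + A) (I(A, L) = 2 - (L + √6)/(A - 2) = 2 - (L + √6)/(-2 + A))
((-z(2, -3))*I(-4, 6*5))*(-7) = ((-(-3)*2)*((-4 - 6*5 - √6 + 2*(-4))/(-2 - 4)))*(-7) = ((-1*(-6))*((-4 - 1*30 - √6 - 8)/(-6)))*(-7) = (6*(-(-4 - 30 - √6 - 8)/6))*(-7) = (6*(-(-42 - √6)/6))*(-7) = (6*(7 + √6/6))*(-7) = (42 + √6)*(-7) = -294 - 7*√6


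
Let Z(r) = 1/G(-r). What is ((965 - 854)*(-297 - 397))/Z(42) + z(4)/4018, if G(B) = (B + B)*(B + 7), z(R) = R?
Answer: -454998239638/2009 ≈ -2.2648e+8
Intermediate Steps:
G(B) = 2*B*(7 + B) (G(B) = (2*B)*(7 + B) = 2*B*(7 + B))
Z(r) = -1/(2*r*(7 - r)) (Z(r) = 1/(2*(-r)*(7 - r)) = 1/(-2*r*(7 - r)) = -1/(2*r*(7 - r)))
((965 - 854)*(-297 - 397))/Z(42) + z(4)/4018 = ((965 - 854)*(-297 - 397))/(((½)/(42*(-7 + 42)))) + 4/4018 = (111*(-694))/(((½)*(1/42)/35)) + 4*(1/4018) = -77034/((½)*(1/42)*(1/35)) + 2/2009 = -77034/1/2940 + 2/2009 = -77034*2940 + 2/2009 = -226479960 + 2/2009 = -454998239638/2009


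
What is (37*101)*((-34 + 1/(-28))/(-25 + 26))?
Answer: -3561361/28 ≈ -1.2719e+5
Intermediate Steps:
(37*101)*((-34 + 1/(-28))/(-25 + 26)) = 3737*((-34 - 1/28)/1) = 3737*(-953/28*1) = 3737*(-953/28) = -3561361/28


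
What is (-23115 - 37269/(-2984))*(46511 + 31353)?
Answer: -670972493103/373 ≈ -1.7989e+9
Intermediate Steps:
(-23115 - 37269/(-2984))*(46511 + 31353) = (-23115 - 37269*(-1/2984))*77864 = (-23115 + 37269/2984)*77864 = -68937891/2984*77864 = -670972493103/373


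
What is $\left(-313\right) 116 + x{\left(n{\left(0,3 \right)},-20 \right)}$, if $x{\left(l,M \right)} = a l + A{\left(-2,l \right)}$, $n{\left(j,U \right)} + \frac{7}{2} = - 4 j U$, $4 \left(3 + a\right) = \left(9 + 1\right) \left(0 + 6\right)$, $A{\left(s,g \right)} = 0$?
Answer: $-36350$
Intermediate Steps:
$a = 12$ ($a = -3 + \frac{\left(9 + 1\right) \left(0 + 6\right)}{4} = -3 + \frac{10 \cdot 6}{4} = -3 + \frac{1}{4} \cdot 60 = -3 + 15 = 12$)
$n{\left(j,U \right)} = - \frac{7}{2} - 4 U j$ ($n{\left(j,U \right)} = - \frac{7}{2} + - 4 j U = - \frac{7}{2} - 4 U j$)
$x{\left(l,M \right)} = 12 l$ ($x{\left(l,M \right)} = 12 l + 0 = 12 l$)
$\left(-313\right) 116 + x{\left(n{\left(0,3 \right)},-20 \right)} = \left(-313\right) 116 + 12 \left(- \frac{7}{2} - 12 \cdot 0\right) = -36308 + 12 \left(- \frac{7}{2} + 0\right) = -36308 + 12 \left(- \frac{7}{2}\right) = -36308 - 42 = -36350$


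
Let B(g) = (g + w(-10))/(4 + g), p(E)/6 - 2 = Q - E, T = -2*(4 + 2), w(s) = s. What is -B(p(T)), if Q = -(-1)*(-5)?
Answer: -22/29 ≈ -0.75862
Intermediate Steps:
T = -12 (T = -2*6 = -12)
Q = -5 (Q = -1*5 = -5)
p(E) = -18 - 6*E (p(E) = 12 + 6*(-5 - E) = 12 + (-30 - 6*E) = -18 - 6*E)
B(g) = (-10 + g)/(4 + g) (B(g) = (g - 10)/(4 + g) = (-10 + g)/(4 + g))
-B(p(T)) = -(-10 + (-18 - 6*(-12)))/(4 + (-18 - 6*(-12))) = -(-10 + (-18 + 72))/(4 + (-18 + 72)) = -(-10 + 54)/(4 + 54) = -44/58 = -1*22/29 = -22/29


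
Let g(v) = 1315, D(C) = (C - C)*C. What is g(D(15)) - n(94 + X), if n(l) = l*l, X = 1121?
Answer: -1474910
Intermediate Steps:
D(C) = 0 (D(C) = 0*C = 0)
n(l) = l²
g(D(15)) - n(94 + X) = 1315 - (94 + 1121)² = 1315 - 1*1215² = 1315 - 1*1476225 = 1315 - 1476225 = -1474910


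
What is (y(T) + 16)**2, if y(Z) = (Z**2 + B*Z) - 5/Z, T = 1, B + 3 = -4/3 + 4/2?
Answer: 841/9 ≈ 93.444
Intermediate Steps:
B = -7/3 (B = -3 + (-4/3 + 4/2) = -3 + (-4*1/3 + 4*(1/2)) = -3 + (-4/3 + 2) = -3 + 2/3 = -7/3 ≈ -2.3333)
y(Z) = Z**2 - 5/Z - 7*Z/3 (y(Z) = (Z**2 - 7*Z/3) - 5/Z = Z**2 - 5/Z - 7*Z/3)
(y(T) + 16)**2 = ((1**2 - 5/1 - 7/3*1) + 16)**2 = ((1 - 5*1 - 7/3) + 16)**2 = ((1 - 5 - 7/3) + 16)**2 = (-19/3 + 16)**2 = (29/3)**2 = 841/9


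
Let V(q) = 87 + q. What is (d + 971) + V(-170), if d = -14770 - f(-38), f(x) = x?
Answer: -13844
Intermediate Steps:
d = -14732 (d = -14770 - 1*(-38) = -14770 + 38 = -14732)
(d + 971) + V(-170) = (-14732 + 971) + (87 - 170) = -13761 - 83 = -13844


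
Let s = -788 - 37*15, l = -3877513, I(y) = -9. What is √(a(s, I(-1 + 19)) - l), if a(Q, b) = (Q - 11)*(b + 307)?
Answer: √3474021 ≈ 1863.9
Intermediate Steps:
s = -1343 (s = -788 - 1*555 = -788 - 555 = -1343)
a(Q, b) = (-11 + Q)*(307 + b)
√(a(s, I(-1 + 19)) - l) = √((-3377 - 11*(-9) + 307*(-1343) - 1343*(-9)) - 1*(-3877513)) = √((-3377 + 99 - 412301 + 12087) + 3877513) = √(-403492 + 3877513) = √3474021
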